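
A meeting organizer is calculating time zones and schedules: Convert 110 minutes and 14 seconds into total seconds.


Minutes: 110
Seconds: 14
Convert minutes to seconds: 110 x 60 = 6600
Add remaining seconds: 6600 + 14 = 6614

6614


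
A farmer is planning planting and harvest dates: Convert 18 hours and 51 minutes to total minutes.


Hours: 18
Minutes: 51
Convert hours to minutes: 18 x 60 = 1080
Add remaining minutes: 1080 + 51 = 1131

1131


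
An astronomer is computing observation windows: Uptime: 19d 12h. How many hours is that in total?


Days: 19
Extra hours: 12
Hours per day: 24
Days to hours: 19 x 24 = 456
Total: 456 + 12 = 468

468


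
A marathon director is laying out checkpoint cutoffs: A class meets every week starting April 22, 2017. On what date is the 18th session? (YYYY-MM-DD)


First occurrence: 2017-04-22 (occurrence 1)
Each occurrence is 7 days after the previous.
Occurrence 18 is 17 weeks after the first.
17 weeks = 119 days
2017-04-22 + 119 days = 2017-08-19

2017-08-19


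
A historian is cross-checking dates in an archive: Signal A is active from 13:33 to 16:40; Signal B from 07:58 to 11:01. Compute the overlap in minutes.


Interval A: [813, 1000] minutes from midnight
Interval B: [478, 661] minutes from midnight
Overlap start = max(813, 478) = 813
Overlap end = min(1000, 661) = 661
End <= start, so the intervals do not overlap: 0 minutes

0


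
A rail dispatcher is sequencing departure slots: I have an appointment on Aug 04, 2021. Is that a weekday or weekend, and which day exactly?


Date: 2021-08-04
January 1, 2021 is a Friday
Day of year: 216
Offset from Jan 1: 215 days
215 mod 7 = 5
Result: Wednesday

Wednesday


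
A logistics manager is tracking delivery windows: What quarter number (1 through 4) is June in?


Month: June (month 6)
Q1: January-March (months 1-3)
Q2: April-June (months 4-6)
Q3: July-September (months 7-9)
Q4: October-December (months 10-12)
Month 6 falls in Q2

2


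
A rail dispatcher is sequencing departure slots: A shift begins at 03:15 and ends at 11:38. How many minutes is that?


Start time: 03:15 = 195 minutes from midnight
End time: 11:38 = 698 minutes from midnight
Difference: 698 - 195 = 503 minutes
That is 8 hours and 23 minutes

503


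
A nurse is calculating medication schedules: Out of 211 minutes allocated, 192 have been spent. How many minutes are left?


Total budget: 211 minutes
Time used: 192 minutes
Remaining: 211 - 192 = 19 minutes
Percent used: 91.0%
Percent remaining: 9.0%

19


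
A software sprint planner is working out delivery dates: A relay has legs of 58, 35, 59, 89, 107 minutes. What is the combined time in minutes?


Durations: 58, 35, 59, 89, 107
Running sum: 58
+ 35 = 93
+ 59 = 152
+ 89 = 241
+ 107 = 348
Total duration: 348 minutes
That is 5 hours and 48 minutes

348


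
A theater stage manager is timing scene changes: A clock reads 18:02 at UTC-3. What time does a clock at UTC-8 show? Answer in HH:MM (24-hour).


Local time: 18:02 at UTC-3 (offset -3h)
Target zone: UTC-8 (offset -8h)
Difference: -8 - (-3) = -5 hours
Calculation: 18 + (-5) = 13
Result: 13:02

13:02


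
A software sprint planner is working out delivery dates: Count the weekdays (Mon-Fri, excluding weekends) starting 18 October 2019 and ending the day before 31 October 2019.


Start: 2019-10-18 (Friday)
End (exclusive): 2019-10-31 (Thursday)
Total calendar days: 13
Full weeks: 13 // 7 = 1 -> 5 weekdays
Remaining 6 days starting on Friday:
  Fri(w), Sat(-), Sun(-), Mon(w), Tue(w), Wed(w) -> 4 weekdays
Total business days: 5 + 4 = 9

9


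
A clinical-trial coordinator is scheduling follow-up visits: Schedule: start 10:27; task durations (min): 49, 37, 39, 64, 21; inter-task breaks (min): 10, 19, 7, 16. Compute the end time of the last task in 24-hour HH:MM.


Start: 10:27 = 627 min from midnight
  after task 1 (49 min): 11:16
  after break (10 min): 11:26
  after task 2 (37 min): 12:03
  after break (19 min): 12:22
  after task 3 (39 min): 13:01
  after break (7 min): 13:08
  after task 4 (64 min): 14:12
  after break (16 min): 14:28
  after task 5 (21 min): 14:49
Total elapsed: 262 minutes
End time: 14:49

14:49


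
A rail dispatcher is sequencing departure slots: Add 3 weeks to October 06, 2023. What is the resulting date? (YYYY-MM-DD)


Start: 2023-10-06
Weeks to add: 3
Convert to days: 3 x 7 = 21 days
Add 21 days to 2023-10-06
Result: 2023-10-27

2023-10-27


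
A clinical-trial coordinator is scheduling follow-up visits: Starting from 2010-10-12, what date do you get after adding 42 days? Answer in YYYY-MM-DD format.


Start: 2010-10-12
Adding 42 days
Days remaining in October: 19
After October: 23 days still to add
November 2010 has 30 days, need 23
Result: 2010-11-23

2010-11-23


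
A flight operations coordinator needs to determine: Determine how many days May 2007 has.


Month: May
Year: 2007
May is a 31-day month
Total: 31 days

31


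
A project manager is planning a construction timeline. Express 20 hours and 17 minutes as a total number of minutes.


Hours: 20
Extra minutes: 17
Minutes per hour: 60
Hours to minutes: 20 x 60 = 1200
Total: 1200 + 17 = 1217

1217


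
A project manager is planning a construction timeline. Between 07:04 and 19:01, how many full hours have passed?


Start: 07:04
End: 19:01
Hour difference: 19 - 7 = 12 hours
Minute difference: 1 - 4 = -3 minutes
Total minutes: 717
Complete hours: 717 / 60 = 11 (remainder 57)

11


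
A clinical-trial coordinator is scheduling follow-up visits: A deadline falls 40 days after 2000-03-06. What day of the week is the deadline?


Start: 2000-03-06 (Monday)
Step 1 - find target date: add 40 days
  2000-03-06 + 40 days = 2000-04-15
Step 2 - day of week:
  40 mod 7 = 5
  Monday + 5 days -> Saturday
Result: Saturday (2000-04-15)

Saturday


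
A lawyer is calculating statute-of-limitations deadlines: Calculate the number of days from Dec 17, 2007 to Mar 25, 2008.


Start date: 2007-12-17
End date: 2008-03-25
Dec 2007: +15 days
Jan 2008: +31 days
Feb 2008: +29 days
Mar 2008: +24 days
Total: 99 days

99


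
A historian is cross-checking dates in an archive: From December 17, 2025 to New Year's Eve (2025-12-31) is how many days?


Start: December 17, 2025
End: December 31, 2025
Days left in December: 14
Total: 14 days

14


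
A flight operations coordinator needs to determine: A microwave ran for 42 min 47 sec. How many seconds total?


Minutes: 42
Extra seconds: 47
Seconds per minute: 60
Minutes to seconds: 42 x 60 = 2520
Total: 2520 + 47 = 2567

2567


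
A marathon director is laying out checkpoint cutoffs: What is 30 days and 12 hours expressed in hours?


Days: 30
Extra hours: 12
Hours per day: 24
Days to hours: 30 x 24 = 720
Total: 720 + 12 = 732

732


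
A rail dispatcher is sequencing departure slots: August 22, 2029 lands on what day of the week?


Date: 2029-08-22
January 1, 2029 is a Monday
Day of year: 234
Offset from Jan 1: 233 days
233 mod 7 = 2
Result: Wednesday

Wednesday


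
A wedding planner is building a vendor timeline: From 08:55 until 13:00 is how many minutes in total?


Start time: 08:55 = 535 minutes from midnight
End time: 13:00 = 780 minutes from midnight
Difference: 780 - 535 = 245 minutes
That is 4 hours and 5 minutes

245


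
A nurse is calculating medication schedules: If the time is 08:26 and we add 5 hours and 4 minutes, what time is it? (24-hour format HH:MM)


Start time: 08:26
Adding: 5 hours 4 minutes
Minutes: 26 + 4 = 30
Hours: 8 + 5 + 0 = 13
Result: 13:30

13:30


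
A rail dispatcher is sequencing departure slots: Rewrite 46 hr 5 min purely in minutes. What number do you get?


Hours: 46
Extra minutes: 5
Minutes per hour: 60
Hours to minutes: 46 x 60 = 2760
Total: 2760 + 5 = 2765

2765


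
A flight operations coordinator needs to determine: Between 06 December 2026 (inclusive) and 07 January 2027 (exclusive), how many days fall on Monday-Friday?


Start: 2026-12-06 (Sunday)
End (exclusive): 2027-01-07 (Thursday)
Total calendar days: 32
Full weeks: 32 // 7 = 4 -> 20 weekdays
Remaining 4 days starting on Sunday:
  Sun(-), Mon(w), Tue(w), Wed(w) -> 3 weekdays
Total business days: 20 + 3 = 23

23


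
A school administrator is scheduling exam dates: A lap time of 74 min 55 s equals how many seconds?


Minutes: 74
Seconds: 55
Convert minutes to seconds: 74 x 60 = 4440
Add remaining seconds: 4440 + 55 = 4495

4495


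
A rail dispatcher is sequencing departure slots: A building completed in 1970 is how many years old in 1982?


Birth year: 1970
Current year: 1982
Age = current year - birth year
Age = 1982 - 1970 = 12

12


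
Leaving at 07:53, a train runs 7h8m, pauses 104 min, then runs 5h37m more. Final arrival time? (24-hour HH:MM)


Depart: 07:53
Leg 1: +428 min -> 15:01
Layover: +104 min -> 16:45
Leg 2: +337 min -> 22:22
Total travel: 869 minutes = 14h 29m
Arrival: 22:22

22:22


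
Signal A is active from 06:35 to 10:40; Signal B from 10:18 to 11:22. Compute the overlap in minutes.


Interval A: [395, 640] minutes from midnight
Interval B: [618, 682] minutes from midnight
Overlap start = max(395, 618) = 618
Overlap end = min(640, 682) = 640
Overlap = 640 - 618 = 22 minutes

22


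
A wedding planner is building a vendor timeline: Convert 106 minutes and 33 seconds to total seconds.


Minutes: 106
Extra seconds: 33
Seconds per minute: 60
Minutes to seconds: 106 x 60 = 6360
Total: 6360 + 33 = 6393

6393


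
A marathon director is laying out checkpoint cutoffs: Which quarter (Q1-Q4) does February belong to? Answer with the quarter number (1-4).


Month: February (month 2)
Q1: January-March (months 1-3)
Q2: April-June (months 4-6)
Q3: July-September (months 7-9)
Q4: October-December (months 10-12)
Month 2 falls in Q1

1


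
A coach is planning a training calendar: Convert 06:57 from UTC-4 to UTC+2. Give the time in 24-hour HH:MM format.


Local time: 06:57 at UTC-4 (offset -4h)
Target zone: UTC+2 (offset 2h)
Difference: 2 - (-4) = 6 hours
Calculation: 6 + (6) = 12
Result: 12:57

12:57


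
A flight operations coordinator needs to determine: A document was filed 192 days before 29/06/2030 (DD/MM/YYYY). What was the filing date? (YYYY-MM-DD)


Start: 2030-06-29
Subtracting 192 days
Days already passed in June: 29
After going back through June: 163 more days to subtract
May 2030: 31 days, 132 remaining
April 2030: 30 days, 102 remaining
March 2030: 31 days, 71 remaining
February 2030: 28 days, 43 remaining
Result: 2029-12-19

2029-12-19


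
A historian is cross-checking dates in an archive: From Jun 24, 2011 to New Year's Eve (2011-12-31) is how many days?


Start: June 24, 2011
End: December 31, 2011
Days left in June: 6
July: 31
August: 31
September: 30
October: 31
... plus remaining months
Sum of remaining months: 184
Total: 6 + 184 = 190

190


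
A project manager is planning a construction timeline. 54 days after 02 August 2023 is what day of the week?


Start: 2023-08-02 (Wednesday)
Step 1 - find target date: add 54 days
  2023-08-02 + 54 days = 2023-09-25
Step 2 - day of week:
  54 mod 7 = 5
  Wednesday + 5 days -> Monday
Result: Monday (2023-09-25)

Monday


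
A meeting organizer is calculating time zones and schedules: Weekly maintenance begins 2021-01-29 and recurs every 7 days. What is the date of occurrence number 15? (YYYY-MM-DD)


First occurrence: 2021-01-29 (occurrence 1)
Each occurrence is 7 days after the previous.
Occurrence 15 is 14 weeks after the first.
14 weeks = 98 days
2021-01-29 + 98 days = 2021-05-07

2021-05-07


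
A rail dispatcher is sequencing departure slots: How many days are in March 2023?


Month: March
Year: 2023
March is a 31-day month
Total: 31 days

31


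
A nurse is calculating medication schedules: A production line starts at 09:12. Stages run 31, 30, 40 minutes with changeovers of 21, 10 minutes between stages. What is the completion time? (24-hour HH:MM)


Start: 09:12 = 552 min from midnight
  after task 1 (31 min): 09:43
  after break (21 min): 10:04
  after task 2 (30 min): 10:34
  after break (10 min): 10:44
  after task 3 (40 min): 11:24
Total elapsed: 132 minutes
End time: 11:24

11:24


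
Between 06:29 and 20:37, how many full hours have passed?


Start: 06:29
End: 20:37
Hour difference: 20 - 6 = 14 hours
Minute difference: 37 - 29 = 8 minutes
Total minutes: 848
Complete hours: 848 / 60 = 14 (remainder 8)

14


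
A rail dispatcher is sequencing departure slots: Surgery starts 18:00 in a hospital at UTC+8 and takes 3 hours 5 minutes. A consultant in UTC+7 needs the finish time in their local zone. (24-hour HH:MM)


Start: 18:00 in UTC+8
Step 1 - add duration:
  minutes: 0 + 5 = 5
  hours: 18 + 3 + 0 = 21
  end in UTC+8: 21:05
Step 2 - convert UTC+8 -> UTC+7:
  offset difference: 7 - (8) = -1 hours
  21 + (-1) = 20 -> mod 24 = 20
Result: 20:05 in UTC+7

20:05


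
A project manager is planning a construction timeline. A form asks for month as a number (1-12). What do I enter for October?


Calendar month order:
9. September
10. October <--
11. November
October is month number 10

10


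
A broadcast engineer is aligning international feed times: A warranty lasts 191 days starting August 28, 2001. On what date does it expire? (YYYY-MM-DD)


Start: 2001-08-28
Adding 191 days
Days remaining in August: 3
After August: 188 days still to add
September 2001: 30 days, 158 remaining
October 2001: 31 days, 127 remaining
November 2001: 30 days, 97 remaining
December 2001: 31 days, 66 remaining
Result: 2002-03-07

2002-03-07


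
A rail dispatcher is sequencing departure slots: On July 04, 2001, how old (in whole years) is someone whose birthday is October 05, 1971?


Birth: 1971-10-05
Reference: 2001-07-04
Year difference: 2001 - 1971 = 30
Has birthday (10-05) occurred by 07-04? No
Birthday not yet reached this year -> subtract 1
Age in full years: 29

29


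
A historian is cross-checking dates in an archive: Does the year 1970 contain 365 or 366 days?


Year: 1970
Check leap year rules:
Divisible by 4? No
1970 is not a leap year
Days: 365

365


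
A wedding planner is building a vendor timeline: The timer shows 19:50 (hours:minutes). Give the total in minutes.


Hours: 19
Minutes: 50
Convert hours to minutes: 19 x 60 = 1140
Add remaining minutes: 1140 + 50 = 1190

1190


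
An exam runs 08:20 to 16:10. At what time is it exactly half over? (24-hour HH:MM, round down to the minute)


Start time: 08:20 = 500 minutes from midnight
End time: 16:10 = 970 minutes from midnight
Sum: 500 + 970 = 1470
Midpoint: 1470 / 2 = 735 minutes
Convert: 735 / 60 = 12 hours, 15 minutes
Result: 12:15

12:15


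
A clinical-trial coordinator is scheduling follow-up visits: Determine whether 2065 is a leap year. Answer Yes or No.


Year: 2065
Divisible by 4? 2065 / 4 = 516.25 -> No
Not divisible by 4, so NOT a leap year

No


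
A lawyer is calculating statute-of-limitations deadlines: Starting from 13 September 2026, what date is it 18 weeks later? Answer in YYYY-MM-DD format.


Start: 2026-09-13
Weeks to add: 18
Convert to days: 18 x 7 = 126 days
Add 126 days to 2026-09-13
Result: 2027-01-17

2027-01-17


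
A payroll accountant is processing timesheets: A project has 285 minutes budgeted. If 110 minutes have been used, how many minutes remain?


Total budget: 285 minutes
Time used: 110 minutes
Remaining: 285 - 110 = 175 minutes
Percent used: 38.6%
Percent remaining: 61.4%

175


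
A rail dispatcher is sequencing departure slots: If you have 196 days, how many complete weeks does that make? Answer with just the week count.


Total days: 196
Days per week: 7
Division: 196 / 7 = 28 remainder 0
Complete weeks: 28
Remaining days: 0

28


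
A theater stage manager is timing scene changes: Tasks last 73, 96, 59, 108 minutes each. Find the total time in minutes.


Durations: 73, 96, 59, 108
Running sum: 73
+ 96 = 169
+ 59 = 228
+ 108 = 336
Total duration: 336 minutes
That is 5 hours and 36 minutes

336


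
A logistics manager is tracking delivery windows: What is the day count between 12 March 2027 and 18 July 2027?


Start date: 2027-03-12
End date: 2027-07-18
Mar 2027: +20 days
Apr 2027: +30 days
May 2027: +31 days
Jun 2027: +30 days
Jul 2027: +17 days
Total: 128 days

128


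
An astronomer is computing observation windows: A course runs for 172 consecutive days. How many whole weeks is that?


Total days: 172
Days per week: 7
Division: 172 / 7 = 24 remainder 4
Complete weeks: 24
Remaining days: 4

24


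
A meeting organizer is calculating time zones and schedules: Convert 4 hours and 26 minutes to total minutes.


Hours: 4
Extra minutes: 26
Minutes per hour: 60
Hours to minutes: 4 x 60 = 240
Total: 240 + 26 = 266

266


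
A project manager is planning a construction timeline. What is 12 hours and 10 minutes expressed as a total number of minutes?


Hours: 12
Minutes: 10
Convert hours to minutes: 12 x 60 = 720
Add remaining minutes: 720 + 10 = 730

730


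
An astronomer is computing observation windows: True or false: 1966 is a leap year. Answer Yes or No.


Year: 1966
Divisible by 4? 1966 / 4 = 491.5 -> No
Not divisible by 4, so NOT a leap year

No


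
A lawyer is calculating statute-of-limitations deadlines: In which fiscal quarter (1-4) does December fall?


Month: December (month 12)
Q1: January-March (months 1-3)
Q2: April-June (months 4-6)
Q3: July-September (months 7-9)
Q4: October-December (months 10-12)
Month 12 falls in Q4

4


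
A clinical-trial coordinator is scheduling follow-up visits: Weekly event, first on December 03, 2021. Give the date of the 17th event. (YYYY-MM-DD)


First occurrence: 2021-12-03 (occurrence 1)
Each occurrence is 7 days after the previous.
Occurrence 17 is 16 weeks after the first.
16 weeks = 112 days
2021-12-03 + 112 days = 2022-03-25

2022-03-25


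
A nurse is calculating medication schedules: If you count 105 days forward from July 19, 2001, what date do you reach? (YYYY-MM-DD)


Start: 2001-07-19
Adding 105 days
Days remaining in July: 12
After July: 93 days still to add
August 2001: 31 days, 62 remaining
September 2001: 30 days, 32 remaining
October 2001: 31 days, 1 remaining
November 2001 has 30 days, need 1
Result: 2001-11-01

2001-11-01


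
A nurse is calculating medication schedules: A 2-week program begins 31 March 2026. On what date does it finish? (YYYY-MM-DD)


Start: 2026-03-31
Weeks to add: 2
Convert to days: 2 x 7 = 14 days
Add 14 days to 2026-03-31
Result: 2026-04-14

2026-04-14


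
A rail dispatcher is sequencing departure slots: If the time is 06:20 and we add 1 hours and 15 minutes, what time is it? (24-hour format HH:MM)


Start time: 06:20
Adding: 1 hours 15 minutes
Minutes: 20 + 15 = 35
Hours: 6 + 1 + 0 = 7
Result: 07:35

07:35


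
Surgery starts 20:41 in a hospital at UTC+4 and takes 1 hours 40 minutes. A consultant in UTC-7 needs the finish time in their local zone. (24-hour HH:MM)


Start: 20:41 in UTC+4
Step 1 - add duration:
  minutes: 41 + 40 = 81 (carry 1h)
  hours: 20 + 1 + 1 = 22
  end in UTC+4: 22:21
Step 2 - convert UTC+4 -> UTC-7:
  offset difference: -7 - (4) = -11 hours
  22 + (-11) = 11 -> mod 24 = 11
Result: 11:21 in UTC-7

11:21


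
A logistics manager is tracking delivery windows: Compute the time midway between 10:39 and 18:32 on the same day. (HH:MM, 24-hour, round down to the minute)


Start time: 10:39 = 639 minutes from midnight
End time: 18:32 = 1112 minutes from midnight
Sum: 639 + 1112 = 1751
Midpoint: 1751 / 2 = 875 minutes
Convert: 875 / 60 = 14 hours, 35 minutes
Result: 14:35

14:35


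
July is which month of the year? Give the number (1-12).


Calendar month order:
6. June
7. July <--
8. August
July is month number 7

7


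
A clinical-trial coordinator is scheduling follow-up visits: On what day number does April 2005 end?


Month: April
Year: 2005
April is a 30-day month
Total: 30 days

30


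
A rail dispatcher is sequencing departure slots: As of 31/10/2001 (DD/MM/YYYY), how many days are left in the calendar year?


Start: October 31, 2001
End: December 31, 2001
Days left in October: 0
November: 30
December: 31
Sum of remaining months: 61
Total: 0 + 61 = 61

61


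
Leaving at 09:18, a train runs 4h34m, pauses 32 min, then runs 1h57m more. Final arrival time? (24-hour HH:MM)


Depart: 09:18
Leg 1: +274 min -> 13:52
Layover: +32 min -> 14:24
Leg 2: +117 min -> 16:21
Total travel: 423 minutes = 7h 3m
Arrival: 16:21

16:21


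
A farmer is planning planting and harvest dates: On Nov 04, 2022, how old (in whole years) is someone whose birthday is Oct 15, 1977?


Birth: 1977-10-15
Reference: 2022-11-04
Year difference: 2022 - 1977 = 45
Has birthday (10-15) occurred by 11-04? Yes
Age in full years: 45

45


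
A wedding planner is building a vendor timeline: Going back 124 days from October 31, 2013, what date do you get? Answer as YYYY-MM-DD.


Start: 2013-10-31
Subtracting 124 days
Days already passed in October: 31
After going back through October: 93 more days to subtract
September 2013: 30 days, 63 remaining
August 2013: 31 days, 32 remaining
July 2013: 31 days, 1 remaining
June 2013 has 30 days, need 1
Result: 2013-06-29

2013-06-29


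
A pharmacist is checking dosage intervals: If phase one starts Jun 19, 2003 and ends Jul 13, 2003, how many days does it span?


Start date: 2003-06-19
End date: 2003-07-13
Jun 2003: +12 days
Jul 2003: +12 days
Total: 24 days

24


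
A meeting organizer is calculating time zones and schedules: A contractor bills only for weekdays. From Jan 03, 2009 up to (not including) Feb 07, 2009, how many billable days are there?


Start: 2009-01-03 (Saturday)
End (exclusive): 2009-02-07 (Saturday)
Total calendar days: 35
Full weeks: 35 // 7 = 5 -> 25 weekdays
Remaining 0 days starting on Saturday:
Total business days: 25 + 0 = 25

25


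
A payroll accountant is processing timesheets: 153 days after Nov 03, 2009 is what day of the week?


Start: 2009-11-03 (Tuesday)
Step 1 - find target date: add 153 days
  2009-11-03 + 153 days = 2010-04-05
Step 2 - day of week:
  153 mod 7 = 6
  Tuesday + 6 days -> Monday
Result: Monday (2010-04-05)

Monday


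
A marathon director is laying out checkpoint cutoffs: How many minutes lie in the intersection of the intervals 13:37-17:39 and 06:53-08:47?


Interval A: [817, 1059] minutes from midnight
Interval B: [413, 527] minutes from midnight
Overlap start = max(817, 413) = 817
Overlap end = min(1059, 527) = 527
End <= start, so the intervals do not overlap: 0 minutes

0


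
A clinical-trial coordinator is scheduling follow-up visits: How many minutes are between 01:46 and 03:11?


Start time: 01:46 = 106 minutes from midnight
End time: 03:11 = 191 minutes from midnight
Difference: 191 - 106 = 85 minutes
That is 1 hours and 25 minutes

85


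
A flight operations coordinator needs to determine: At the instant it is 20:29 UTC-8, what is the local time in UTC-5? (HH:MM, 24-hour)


Local time: 20:29 at UTC-8 (offset -8h)
Target zone: UTC-5 (offset -5h)
Difference: -5 - (-8) = 3 hours
Calculation: 20 + (3) = 23
Result: 23:29

23:29


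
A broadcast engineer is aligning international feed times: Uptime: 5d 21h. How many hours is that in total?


Days: 5
Extra hours: 21
Hours per day: 24
Days to hours: 5 x 24 = 120
Total: 120 + 21 = 141

141


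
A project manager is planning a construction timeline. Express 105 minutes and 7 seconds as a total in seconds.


Minutes: 105
Seconds: 7
Convert minutes to seconds: 105 x 60 = 6300
Add remaining seconds: 6300 + 7 = 6307

6307


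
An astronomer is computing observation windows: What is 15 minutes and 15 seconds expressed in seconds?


Minutes: 15
Extra seconds: 15
Seconds per minute: 60
Minutes to seconds: 15 x 60 = 900
Total: 900 + 15 = 915

915


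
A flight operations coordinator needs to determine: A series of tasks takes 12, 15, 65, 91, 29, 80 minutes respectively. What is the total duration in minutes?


Durations: 12, 15, 65, 91, 29, 80
Running sum: 12
+ 15 = 27
+ 65 = 92
+ 91 = 183
+ 29 = 212
+ 80 = 292
Total duration: 292 minutes
That is 4 hours and 52 minutes

292


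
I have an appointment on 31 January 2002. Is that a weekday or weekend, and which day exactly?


Date: 2002-01-31
January 1, 2002 is a Tuesday
Day of year: 31
Offset from Jan 1: 30 days
30 mod 7 = 2
Result: Thursday

Thursday


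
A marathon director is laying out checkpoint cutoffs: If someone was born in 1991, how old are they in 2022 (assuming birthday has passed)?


Birth year: 1991
Current year: 2022
Age = current year - birth year
Age = 2022 - 1991 = 31

31


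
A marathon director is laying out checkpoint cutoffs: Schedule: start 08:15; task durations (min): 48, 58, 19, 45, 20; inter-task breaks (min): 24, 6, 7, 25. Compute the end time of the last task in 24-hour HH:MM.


Start: 08:15 = 495 min from midnight
  after task 1 (48 min): 09:03
  after break (24 min): 09:27
  after task 2 (58 min): 10:25
  after break (6 min): 10:31
  after task 3 (19 min): 10:50
  after break (7 min): 10:57
  after task 4 (45 min): 11:42
  after break (25 min): 12:07
  after task 5 (20 min): 12:27
Total elapsed: 252 minutes
End time: 12:27

12:27


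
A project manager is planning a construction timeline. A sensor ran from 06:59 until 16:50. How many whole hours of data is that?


Start: 06:59
End: 16:50
Hour difference: 16 - 6 = 10 hours
Minute difference: 50 - 59 = -9 minutes
Total minutes: 591
Complete hours: 591 / 60 = 9 (remainder 51)

9


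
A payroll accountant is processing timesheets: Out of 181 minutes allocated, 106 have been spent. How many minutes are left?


Total budget: 181 minutes
Time used: 106 minutes
Remaining: 181 - 106 = 75 minutes
Percent used: 58.6%
Percent remaining: 41.4%

75


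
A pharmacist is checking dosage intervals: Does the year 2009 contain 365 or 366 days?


Year: 2009
Check leap year rules:
Divisible by 4? No
2009 is not a leap year
Days: 365

365


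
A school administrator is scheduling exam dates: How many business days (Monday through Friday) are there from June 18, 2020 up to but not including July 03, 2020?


Start: 2020-06-18 (Thursday)
End (exclusive): 2020-07-03 (Friday)
Total calendar days: 15
Full weeks: 15 // 7 = 2 -> 10 weekdays
Remaining 1 days starting on Thursday:
  Thu(w) -> 1 weekdays
Total business days: 10 + 1 = 11

11


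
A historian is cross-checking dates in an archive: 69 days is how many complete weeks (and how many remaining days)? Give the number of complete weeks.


Total days: 69
Days per week: 7
Division: 69 / 7 = 9 remainder 6
Complete weeks: 9
Remaining days: 6

9


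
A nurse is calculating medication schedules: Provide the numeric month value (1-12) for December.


Calendar month order:
11. November
12. December <--
December is month number 12

12


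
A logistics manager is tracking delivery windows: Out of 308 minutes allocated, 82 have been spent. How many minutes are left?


Total budget: 308 minutes
Time used: 82 minutes
Remaining: 308 - 82 = 226 minutes
Percent used: 26.6%
Percent remaining: 73.4%

226


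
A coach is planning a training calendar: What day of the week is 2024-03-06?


Date: 2024-03-06
January 1, 2024 is a Monday
Day of year: 66
Offset from Jan 1: 65 days
65 mod 7 = 2
Result: Wednesday

Wednesday


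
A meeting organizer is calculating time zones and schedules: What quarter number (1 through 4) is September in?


Month: September (month 9)
Q1: January-March (months 1-3)
Q2: April-June (months 4-6)
Q3: July-September (months 7-9)
Q4: October-December (months 10-12)
Month 9 falls in Q3

3


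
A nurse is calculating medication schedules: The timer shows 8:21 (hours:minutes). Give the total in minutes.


Hours: 8
Minutes: 21
Convert hours to minutes: 8 x 60 = 480
Add remaining minutes: 480 + 21 = 501

501


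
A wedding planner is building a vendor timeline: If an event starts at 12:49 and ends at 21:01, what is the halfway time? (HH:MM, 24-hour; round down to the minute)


Start time: 12:49 = 769 minutes from midnight
End time: 21:01 = 1261 minutes from midnight
Sum: 769 + 1261 = 2030
Midpoint: 2030 / 2 = 1015 minutes
Convert: 1015 / 60 = 16 hours, 55 minutes
Result: 16:55

16:55


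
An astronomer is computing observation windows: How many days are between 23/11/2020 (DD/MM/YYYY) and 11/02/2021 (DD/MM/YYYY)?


Start date: 2020-11-23
End date: 2021-02-11
Nov 2020: +8 days
Dec 2020: +31 days
Jan 2021: +31 days
Feb 2021: +10 days
Total: 80 days

80


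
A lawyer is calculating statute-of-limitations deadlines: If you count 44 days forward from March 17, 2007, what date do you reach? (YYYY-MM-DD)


Start: 2007-03-17
Adding 44 days
Days remaining in March: 14
After March: 30 days still to add
April 2007 has 30 days, need 30
Result: 2007-04-30

2007-04-30


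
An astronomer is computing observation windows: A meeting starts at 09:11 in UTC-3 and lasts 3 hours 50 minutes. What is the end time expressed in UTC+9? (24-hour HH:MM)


Start: 09:11 in UTC-3
Step 1 - add duration:
  minutes: 11 + 50 = 61 (carry 1h)
  hours: 9 + 3 + 1 = 13
  end in UTC-3: 13:01
Step 2 - convert UTC-3 -> UTC+9:
  offset difference: 9 - (-3) = 12 hours
  13 + (12) = 25 -> mod 24 = 1
Result: 01:01 in UTC+9

01:01


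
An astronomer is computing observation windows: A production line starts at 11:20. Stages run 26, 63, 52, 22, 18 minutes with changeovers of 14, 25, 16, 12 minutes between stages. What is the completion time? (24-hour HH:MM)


Start: 11:20 = 680 min from midnight
  after task 1 (26 min): 11:46
  after break (14 min): 12:00
  after task 2 (63 min): 13:03
  after break (25 min): 13:28
  after task 3 (52 min): 14:20
  after break (16 min): 14:36
  after task 4 (22 min): 14:58
  after break (12 min): 15:10
  after task 5 (18 min): 15:28
Total elapsed: 248 minutes
End time: 15:28

15:28


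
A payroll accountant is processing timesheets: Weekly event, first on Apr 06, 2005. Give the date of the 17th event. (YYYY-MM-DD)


First occurrence: 2005-04-06 (occurrence 1)
Each occurrence is 7 days after the previous.
Occurrence 17 is 16 weeks after the first.
16 weeks = 112 days
2005-04-06 + 112 days = 2005-07-27

2005-07-27


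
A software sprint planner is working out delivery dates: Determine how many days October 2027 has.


Month: October
Year: 2027
October is a 31-day month
Total: 31 days

31


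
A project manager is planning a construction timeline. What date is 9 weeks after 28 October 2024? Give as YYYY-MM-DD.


Start: 2024-10-28
Weeks to add: 9
Convert to days: 9 x 7 = 63 days
Add 63 days to 2024-10-28
Result: 2024-12-30

2024-12-30


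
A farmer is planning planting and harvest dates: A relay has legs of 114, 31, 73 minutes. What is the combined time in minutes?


Durations: 114, 31, 73
Running sum: 114
+ 31 = 145
+ 73 = 218
Total duration: 218 minutes
That is 3 hours and 38 minutes

218


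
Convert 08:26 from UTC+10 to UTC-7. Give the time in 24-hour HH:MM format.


Local time: 08:26 at UTC+10 (offset 10h)
Target zone: UTC-7 (offset -7h)
Difference: -7 - (10) = -17 hours
Calculation: 8 + (-17) = -9
Wraparound: (-9) mod 24 = 15
Result: 15:26

15:26


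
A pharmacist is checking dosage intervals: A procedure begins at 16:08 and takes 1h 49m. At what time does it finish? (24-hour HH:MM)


Start time: 16:08
Adding: 1 hours 49 minutes
Minutes: 8 + 49 = 57
Hours: 16 + 1 + 0 = 17
Result: 17:57

17:57


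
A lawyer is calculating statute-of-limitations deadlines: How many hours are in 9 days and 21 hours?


Days: 9
Extra hours: 21
Hours per day: 24
Days to hours: 9 x 24 = 216
Total: 216 + 21 = 237

237


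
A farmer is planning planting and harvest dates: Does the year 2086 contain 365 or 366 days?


Year: 2086
Check leap year rules:
Divisible by 4? No
2086 is not a leap year
Days: 365

365


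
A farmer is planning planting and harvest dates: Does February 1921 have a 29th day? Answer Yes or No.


Year: 1921
Divisible by 4? 1921 / 4 = 480.25 -> No
Not divisible by 4, so NOT a leap year

No


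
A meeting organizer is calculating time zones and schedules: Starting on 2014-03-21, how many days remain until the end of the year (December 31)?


Start: March 21, 2014
End: December 31, 2014
Days left in March: 10
April: 30
May: 31
June: 30
July: 31
... plus remaining months
Sum of remaining months: 275
Total: 10 + 275 = 285

285


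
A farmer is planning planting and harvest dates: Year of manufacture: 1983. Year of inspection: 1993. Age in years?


Birth year: 1983
Current year: 1993
Age = current year - birth year
Age = 1993 - 1983 = 10

10


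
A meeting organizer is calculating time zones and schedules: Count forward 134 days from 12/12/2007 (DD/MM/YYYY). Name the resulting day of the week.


Start: 2007-12-12 (Wednesday)
Step 1 - find target date: add 134 days
  2007-12-12 + 134 days = 2008-04-24
Step 2 - day of week:
  134 mod 7 = 1
  Wednesday + 1 days -> Thursday
Result: Thursday (2008-04-24)

Thursday


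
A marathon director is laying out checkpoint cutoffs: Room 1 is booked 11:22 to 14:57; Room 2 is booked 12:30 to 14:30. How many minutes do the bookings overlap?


Interval A: [682, 897] minutes from midnight
Interval B: [750, 870] minutes from midnight
Overlap start = max(682, 750) = 750
Overlap end = min(897, 870) = 870
Overlap = 870 - 750 = 120 minutes

120


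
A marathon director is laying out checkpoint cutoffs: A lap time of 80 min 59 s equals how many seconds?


Minutes: 80
Seconds: 59
Convert minutes to seconds: 80 x 60 = 4800
Add remaining seconds: 4800 + 59 = 4859

4859


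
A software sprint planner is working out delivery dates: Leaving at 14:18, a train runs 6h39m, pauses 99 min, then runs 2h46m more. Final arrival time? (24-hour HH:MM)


Depart: 14:18
Leg 1: +399 min -> 20:57
Layover: +99 min -> 22:36
Leg 2: +166 min -> 01:22
Total travel: 664 minutes = 11h 4m
Arrival: 01:22

01:22


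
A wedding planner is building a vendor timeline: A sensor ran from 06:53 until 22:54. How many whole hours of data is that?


Start: 06:53
End: 22:54
Hour difference: 22 - 6 = 16 hours
Minute difference: 54 - 53 = 1 minutes
Total minutes: 961
Complete hours: 961 / 60 = 16 (remainder 1)

16


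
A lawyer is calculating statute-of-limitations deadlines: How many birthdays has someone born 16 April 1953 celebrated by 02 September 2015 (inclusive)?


Birth: 1953-04-16
Reference: 2015-09-02
Year difference: 2015 - 1953 = 62
Has birthday (04-16) occurred by 09-02? Yes
Age in full years: 62

62


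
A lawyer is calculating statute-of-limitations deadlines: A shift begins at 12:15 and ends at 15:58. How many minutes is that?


Start time: 12:15 = 735 minutes from midnight
End time: 15:58 = 958 minutes from midnight
Difference: 958 - 735 = 223 minutes
That is 3 hours and 43 minutes

223


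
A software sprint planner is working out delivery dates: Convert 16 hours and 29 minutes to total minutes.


Hours: 16
Extra minutes: 29
Minutes per hour: 60
Hours to minutes: 16 x 60 = 960
Total: 960 + 29 = 989

989


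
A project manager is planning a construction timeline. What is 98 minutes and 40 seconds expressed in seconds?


Minutes: 98
Extra seconds: 40
Seconds per minute: 60
Minutes to seconds: 98 x 60 = 5880
Total: 5880 + 40 = 5920

5920


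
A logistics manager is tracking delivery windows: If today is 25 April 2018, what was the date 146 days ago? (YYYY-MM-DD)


Start: 2018-04-25
Subtracting 146 days
Days already passed in April: 25
After going back through April: 121 more days to subtract
March 2018: 31 days, 90 remaining
February 2018: 28 days, 62 remaining
January 2018: 31 days, 31 remaining
December 2017 has 31 days, need 31
Result: 2017-11-30

2017-11-30


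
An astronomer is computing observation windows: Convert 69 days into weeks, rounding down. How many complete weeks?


Total days: 69
Days per week: 7
Division: 69 / 7 = 9 remainder 6
Complete weeks: 9
Remaining days: 6

9


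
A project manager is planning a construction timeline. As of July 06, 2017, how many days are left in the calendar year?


Start: July 06, 2017
End: December 31, 2017
Days left in July: 25
August: 31
September: 30
October: 31
November: 30
... plus remaining months
Sum of remaining months: 153
Total: 25 + 153 = 178

178


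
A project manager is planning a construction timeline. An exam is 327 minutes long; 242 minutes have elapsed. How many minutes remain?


Total budget: 327 minutes
Time used: 242 minutes
Remaining: 327 - 242 = 85 minutes
Percent used: 74.0%
Percent remaining: 26.0%

85


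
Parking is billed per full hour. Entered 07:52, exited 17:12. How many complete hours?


Start: 07:52
End: 17:12
Hour difference: 17 - 7 = 10 hours
Minute difference: 12 - 52 = -40 minutes
Total minutes: 560
Complete hours: 560 / 60 = 9 (remainder 20)

9


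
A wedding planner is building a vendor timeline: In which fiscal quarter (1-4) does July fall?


Month: July (month 7)
Q1: January-March (months 1-3)
Q2: April-June (months 4-6)
Q3: July-September (months 7-9)
Q4: October-December (months 10-12)
Month 7 falls in Q3

3


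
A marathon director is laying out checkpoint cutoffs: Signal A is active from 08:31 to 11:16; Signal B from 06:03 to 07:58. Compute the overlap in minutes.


Interval A: [511, 676] minutes from midnight
Interval B: [363, 478] minutes from midnight
Overlap start = max(511, 363) = 511
Overlap end = min(676, 478) = 478
End <= start, so the intervals do not overlap: 0 minutes

0


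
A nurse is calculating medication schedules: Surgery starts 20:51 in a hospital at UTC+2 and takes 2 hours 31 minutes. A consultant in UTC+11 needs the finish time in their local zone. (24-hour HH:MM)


Start: 20:51 in UTC+2
Step 1 - add duration:
  minutes: 51 + 31 = 82 (carry 1h)
  hours: 20 + 2 + 1 = 23
  end in UTC+2: 23:22
Step 2 - convert UTC+2 -> UTC+11:
  offset difference: 11 - (2) = 9 hours
  23 + (9) = 32 -> mod 24 = 8
Result: 08:22 in UTC+11

08:22


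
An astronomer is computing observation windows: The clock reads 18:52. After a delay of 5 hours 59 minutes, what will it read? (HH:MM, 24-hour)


Start time: 18:52
Adding: 5 hours 59 minutes
Minutes: 52 + 59 = 111
Minute overflow: 111 >= 60, so carry 1 hour, minutes = 51
Hours: 18 + 5 + 1 = 24
Hour wraparound: 24 mod 24 = 0
Result: 00:51

00:51


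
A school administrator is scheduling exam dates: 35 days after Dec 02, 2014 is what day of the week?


Start: 2014-12-02 (Tuesday)
Step 1 - find target date: add 35 days
  2014-12-02 + 35 days = 2015-01-06
Step 2 - day of week:
  35 mod 7 = 0
  Tuesday + 0 days -> Tuesday
Result: Tuesday (2015-01-06)

Tuesday


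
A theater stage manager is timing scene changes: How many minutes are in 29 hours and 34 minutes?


Hours: 29
Minutes: 34
Convert hours to minutes: 29 x 60 = 1740
Add remaining minutes: 1740 + 34 = 1774

1774


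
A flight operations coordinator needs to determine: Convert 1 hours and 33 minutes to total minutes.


Hours: 1
Extra minutes: 33
Minutes per hour: 60
Hours to minutes: 1 x 60 = 60
Total: 60 + 33 = 93

93


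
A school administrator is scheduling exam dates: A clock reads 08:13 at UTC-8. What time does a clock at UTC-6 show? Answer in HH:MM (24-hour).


Local time: 08:13 at UTC-8 (offset -8h)
Target zone: UTC-6 (offset -6h)
Difference: -6 - (-8) = 2 hours
Calculation: 8 + (2) = 10
Result: 10:13

10:13


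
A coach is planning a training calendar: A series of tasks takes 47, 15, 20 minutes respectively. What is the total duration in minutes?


Durations: 47, 15, 20
Running sum: 47
+ 15 = 62
+ 20 = 82
Total duration: 82 minutes
That is 1 hours and 22 minutes

82


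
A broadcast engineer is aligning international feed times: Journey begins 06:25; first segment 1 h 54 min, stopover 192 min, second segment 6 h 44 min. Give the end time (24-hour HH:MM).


Depart: 06:25
Leg 1: +114 min -> 08:19
Layover: +192 min -> 11:31
Leg 2: +404 min -> 18:15
Total travel: 710 minutes = 11h 50m
Arrival: 18:15

18:15
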